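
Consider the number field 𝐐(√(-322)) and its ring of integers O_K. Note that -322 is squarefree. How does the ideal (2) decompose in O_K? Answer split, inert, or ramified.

ramifies in O_K

-322 mod 4 = 2, hence disc K = 4·(-322) = -1288 and O_K = ℤ[√-322].
disc(K) = -1288 = 2·(-644), so p = 2 is ramified.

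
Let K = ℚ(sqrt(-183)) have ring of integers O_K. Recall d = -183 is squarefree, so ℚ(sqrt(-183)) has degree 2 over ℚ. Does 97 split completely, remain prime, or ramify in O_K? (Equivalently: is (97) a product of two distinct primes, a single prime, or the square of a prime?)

splits completely

Since -183 ≡ 1 mod 4, the ring of integers is ℤ[(1+√-183)/2] with discriminant -183.
Since gcd(97, -183) = 1 the prime 97 does not ramify.
Euler's criterion: (-183)^48 mod 97 = 1. Thus (-183|97) = 1.
(-183/97) = 1, so 97 splits.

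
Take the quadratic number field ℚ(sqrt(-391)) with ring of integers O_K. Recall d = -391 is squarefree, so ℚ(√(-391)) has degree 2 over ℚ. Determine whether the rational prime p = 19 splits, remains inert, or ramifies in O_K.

d = -391 ≡ 1 (mod 4), so O_K = ℤ[(1+√-391)/2] and disc(K) = d = -391.
disc(K) = -391 is not divisible by 19; 19 is unramified.
Legendre symbol by Euler's criterion: (-391/19) ≡ (-391)^9 ≡ 18 (mod 19), i.e. (-391/19) = -1.
(-391/19) = -1, so 19 is inert.

19 remains inert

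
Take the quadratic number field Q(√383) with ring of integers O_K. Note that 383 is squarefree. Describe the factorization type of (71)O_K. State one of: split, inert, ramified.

inert

383 mod 4 = 3, hence disc K = 4·383 = 1532 and O_K = ℤ[√383].
Since gcd(71, 1532) = 1 the prime 71 does not ramify.
Euler's criterion: 383^35 mod 71 = 70. Thus (383|71) = -1.
Legendre symbol -1 ⇒ 71 is inert.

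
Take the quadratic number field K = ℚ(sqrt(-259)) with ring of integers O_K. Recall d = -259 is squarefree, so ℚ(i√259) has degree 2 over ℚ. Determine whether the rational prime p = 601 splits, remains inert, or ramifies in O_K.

Since -259 ≡ 1 mod 4, the ring of integers is ℤ[(1+√-259)/2] with discriminant -259.
Since gcd(601, -259) = 1 the prime 601 does not ramify.
(-259/601) = 342^300 mod 601 = 600, giving Legendre symbol -1.
Legendre symbol -1 ⇒ 601 is inert.

inert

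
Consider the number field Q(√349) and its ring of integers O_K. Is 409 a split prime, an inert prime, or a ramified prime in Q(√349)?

349 mod 4 = 1, hence disc K = 349 and O_K = ℤ[(1+√349)/2].
disc(K) = 349 is not divisible by 409; 409 is unramified.
(349/409) = 349^204 mod 409 = 1, giving Legendre symbol 1.
Legendre symbol 1 ⇒ 409 is split.

split — (409) = 𝔭₁𝔭₂ with 𝔭₁ ≠ 𝔭₂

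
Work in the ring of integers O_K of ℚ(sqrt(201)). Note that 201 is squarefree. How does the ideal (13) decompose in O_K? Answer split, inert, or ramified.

d = 201 ≡ 1 (mod 4), so O_K = ℤ[(1+√201)/2] and disc(K) = d = 201.
Since gcd(13, 201) = 1 the prime 13 does not ramify.
(201/13) = 6^6 mod 13 = 12, giving Legendre symbol -1.
d is a non-residue mod p, hence 13 remains inert in O_K.

p is inert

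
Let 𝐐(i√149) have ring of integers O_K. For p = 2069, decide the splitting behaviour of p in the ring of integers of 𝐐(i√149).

Since -149 ≢ 1 mod 4, the ring of integers is ℤ[√-149] with discriminant 4·(-149) = -596.
2069 ∤ -596, so 2069 is unramified.
(-149/2069) = 1920^1034 mod 2069 = 1, giving Legendre symbol 1.
(-149/2069) = 1, so 2069 splits.

p splits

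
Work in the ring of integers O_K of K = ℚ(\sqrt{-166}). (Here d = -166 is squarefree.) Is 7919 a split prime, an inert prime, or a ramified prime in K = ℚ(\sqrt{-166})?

inert — (7919) stays prime in O_K

Since -166 ≢ 1 mod 4, the ring of integers is ℤ[√-166] with discriminant 4·(-166) = -664.
Since gcd(7919, -664) = 1 the prime 7919 does not ramify.
(-166/7919) = 7753^3959 mod 7919 = 7918, giving Legendre symbol -1.
d is a non-residue mod p, hence 7919 remains inert in O_K.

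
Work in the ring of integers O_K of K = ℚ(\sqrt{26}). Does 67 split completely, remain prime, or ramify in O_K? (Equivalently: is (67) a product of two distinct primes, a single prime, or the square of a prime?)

26 mod 4 = 2, hence disc K = 4·26 = 104 and O_K = ℤ[√26].
67 ∤ 104, so 67 is unramified.
Compute (26/67) via Euler: 26^((67-1)/2) mod 67 = 1, so (26/67) = 1.
Legendre symbol 1 ⇒ 67 is split.

splits completely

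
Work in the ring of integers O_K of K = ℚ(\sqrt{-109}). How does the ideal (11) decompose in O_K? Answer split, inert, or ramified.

Since -109 ≢ 1 mod 4, the ring of integers is ℤ[√-109] with discriminant 4·(-109) = -436.
disc(K) = -436 is not divisible by 11; 11 is unramified.
(-109/11) = 1^5 mod 11 = 1, giving Legendre symbol 1.
Legendre symbol 1 ⇒ 11 is split.

split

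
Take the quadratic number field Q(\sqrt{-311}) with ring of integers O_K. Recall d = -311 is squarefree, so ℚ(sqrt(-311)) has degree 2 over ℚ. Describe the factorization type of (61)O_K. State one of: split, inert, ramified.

Since -311 ≡ 1 mod 4, the ring of integers is ℤ[(1+√-311)/2] with discriminant -311.
disc(K) = -311 is not divisible by 61; 61 is unramified.
Legendre symbol by Euler's criterion: (-311/61) ≡ (-311)^30 ≡ 60 (mod 61), i.e. (-311/61) = -1.
(-311/61) = -1, so 61 is inert.

p is inert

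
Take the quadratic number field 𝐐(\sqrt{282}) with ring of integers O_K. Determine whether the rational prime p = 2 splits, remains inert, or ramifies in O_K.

d = 282 ≡ 2 (mod 4), so O_K = ℤ[√282] and disc(K) = 4d = 1128.
disc(K) = 1128 = 2·564, so p = 2 is ramified.

ramified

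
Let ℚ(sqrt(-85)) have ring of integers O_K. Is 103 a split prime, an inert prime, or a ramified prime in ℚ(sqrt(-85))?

split — (103) = 𝔭₁𝔭₂ with 𝔭₁ ≠ 𝔭₂

Since -85 ≢ 1 mod 4, the ring of integers is ℤ[√-85] with discriminant 4·(-85) = -340.
Since gcd(103, -340) = 1 the prime 103 does not ramify.
Legendre symbol by Euler's criterion: (-85/103) ≡ (-85)^51 ≡ 1 (mod 103), i.e. (-85/103) = 1.
d is a quadratic residue mod p, hence 103 splits in O_K.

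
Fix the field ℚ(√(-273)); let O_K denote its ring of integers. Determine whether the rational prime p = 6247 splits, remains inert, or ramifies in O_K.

p is inert

Since -273 ≢ 1 mod 4, the ring of integers is ℤ[√-273] with discriminant 4·(-273) = -1092.
6247 ∤ -1092, so 6247 is unramified.
Euler's criterion: (-273)^3123 mod 6247 = 6246. Thus (-273|6247) = -1.
d is a non-residue mod p, hence 6247 remains inert in O_K.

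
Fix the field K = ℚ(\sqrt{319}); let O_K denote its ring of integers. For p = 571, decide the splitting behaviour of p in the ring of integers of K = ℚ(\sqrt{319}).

d = 319 ≡ 3 (mod 4), so O_K = ℤ[√319] and disc(K) = 4d = 1276.
571 ∤ 1276, so 571 is unramified.
Compute (319/571) via Euler: 319^((571-1)/2) mod 571 = 1, so (319/571) = 1.
d is a quadratic residue mod p, hence 571 splits in O_K.

571 splits in O_K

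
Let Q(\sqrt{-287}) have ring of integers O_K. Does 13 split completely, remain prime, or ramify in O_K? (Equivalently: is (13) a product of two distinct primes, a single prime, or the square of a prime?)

13 splits in O_K

Since -287 ≡ 1 mod 4, the ring of integers is ℤ[(1+√-287)/2] with discriminant -287.
Since gcd(13, -287) = 1 the prime 13 does not ramify.
Compute (-287/13) via Euler: 12^((13-1)/2) mod 13 = 1, so (-287/13) = 1.
Legendre symbol 1 ⇒ 13 is split.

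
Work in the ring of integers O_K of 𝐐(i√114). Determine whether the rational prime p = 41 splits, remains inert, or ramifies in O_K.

split — (41) = 𝔭₁𝔭₂ with 𝔭₁ ≠ 𝔭₂

d = -114 ≡ 2 (mod 4), so O_K = ℤ[√-114] and disc(K) = 4d = -456.
Since gcd(41, -456) = 1 the prime 41 does not ramify.
Legendre symbol by Euler's criterion: (-114/41) ≡ (-114)^20 ≡ 1 (mod 41), i.e. (-114/41) = 1.
(-114/41) = 1, so 41 splits.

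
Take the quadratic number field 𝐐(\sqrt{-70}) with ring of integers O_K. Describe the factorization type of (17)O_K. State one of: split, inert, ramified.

Since -70 ≢ 1 mod 4, the ring of integers is ℤ[√-70] with discriminant 4·(-70) = -280.
17 ∤ -280, so 17 is unramified.
Compute (-70/17) via Euler: 15^((17-1)/2) mod 17 = 1, so (-70/17) = 1.
d is a quadratic residue mod p, hence 17 splits in O_K.

splits completely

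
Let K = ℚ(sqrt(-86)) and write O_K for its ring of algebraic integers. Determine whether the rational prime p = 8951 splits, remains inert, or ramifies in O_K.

Since -86 ≢ 1 mod 4, the ring of integers is ℤ[√-86] with discriminant 4·(-86) = -344.
disc(K) = -344 is not divisible by 8951; 8951 is unramified.
Legendre symbol by Euler's criterion: (-86/8951) ≡ (-86)^4475 ≡ 8950 (mod 8951), i.e. (-86/8951) = -1.
(-86/8951) = -1, so 8951 is inert.

remains prime (inert)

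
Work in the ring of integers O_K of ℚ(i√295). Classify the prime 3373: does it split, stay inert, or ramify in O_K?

Since -295 ≡ 1 mod 4, the ring of integers is ℤ[(1+√-295)/2] with discriminant -295.
disc(K) = -295 is not divisible by 3373; 3373 is unramified.
Compute (-295/3373) via Euler: 3078^((3373-1)/2) mod 3373 = 1, so (-295/3373) = 1.
d is a quadratic residue mod p, hence 3373 splits in O_K.

splits completely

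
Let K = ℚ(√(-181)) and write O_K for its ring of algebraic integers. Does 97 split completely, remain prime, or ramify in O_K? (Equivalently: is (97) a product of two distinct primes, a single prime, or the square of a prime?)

-181 mod 4 = 3, hence disc K = 4·(-181) = -724 and O_K = ℤ[√-181].
97 ∤ -724, so 97 is unramified.
Legendre symbol by Euler's criterion: (-181/97) ≡ (-181)^48 ≡ 96 (mod 97), i.e. (-181/97) = -1.
(-181/97) = -1, so 97 is inert.

97 remains inert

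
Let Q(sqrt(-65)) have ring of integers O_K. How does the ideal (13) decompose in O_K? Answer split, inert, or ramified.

Since -65 ≢ 1 mod 4, the ring of integers is ℤ[√-65] with discriminant 4·(-65) = -260.
disc(K) = -260 = 13·(-20), so p = 13 is ramified.

p ramifies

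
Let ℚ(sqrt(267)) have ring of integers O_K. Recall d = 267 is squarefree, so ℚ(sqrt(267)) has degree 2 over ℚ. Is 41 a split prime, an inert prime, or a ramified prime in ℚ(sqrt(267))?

Since 267 ≢ 1 mod 4, the ring of integers is ℤ[√267] with discriminant 4·267 = 1068.
41 ∤ 1068, so 41 is unramified.
Legendre symbol by Euler's criterion: (267/41) ≡ 267^20 ≡ 1 (mod 41), i.e. (267/41) = 1.
d is a quadratic residue mod p, hence 41 splits in O_K.

p splits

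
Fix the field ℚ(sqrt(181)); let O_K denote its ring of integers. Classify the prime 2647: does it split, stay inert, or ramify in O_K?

d = 181 ≡ 1 (mod 4), so O_K = ℤ[(1+√181)/2] and disc(K) = d = 181.
2647 ∤ 181, so 2647 is unramified.
Euler's criterion: 181^1323 mod 2647 = 2646. Thus (181|2647) = -1.
d is a non-residue mod p, hence 2647 remains inert in O_K.

p is inert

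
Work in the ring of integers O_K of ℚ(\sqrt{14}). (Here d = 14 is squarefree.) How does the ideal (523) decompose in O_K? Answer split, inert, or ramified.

remains prime (inert)

14 mod 4 = 2, hence disc K = 4·14 = 56 and O_K = ℤ[√14].
523 ∤ 56, so 523 is unramified.
Legendre symbol by Euler's criterion: (14/523) ≡ 14^261 ≡ 522 (mod 523), i.e. (14/523) = -1.
(14/523) = -1, so 523 is inert.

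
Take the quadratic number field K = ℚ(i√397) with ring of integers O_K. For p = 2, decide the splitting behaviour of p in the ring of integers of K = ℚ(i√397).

-397 mod 4 = 3, hence disc K = 4·(-397) = -1588 and O_K = ℤ[√-397].
2 divides disc(K) = -1588, so 2 ramifies.

ramifies in O_K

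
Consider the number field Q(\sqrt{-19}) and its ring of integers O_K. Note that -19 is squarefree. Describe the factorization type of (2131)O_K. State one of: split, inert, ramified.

2131 remains inert

-19 mod 4 = 1, hence disc K = -19 and O_K = ℤ[(1+√-19)/2].
2131 ∤ -19, so 2131 is unramified.
Euler's criterion: (-19)^1065 mod 2131 = 2130. Thus (-19|2131) = -1.
Legendre symbol -1 ⇒ 2131 is inert.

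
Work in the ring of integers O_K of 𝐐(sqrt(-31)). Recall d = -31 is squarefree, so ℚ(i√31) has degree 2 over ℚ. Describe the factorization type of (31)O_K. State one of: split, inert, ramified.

ramified

d = -31 ≡ 1 (mod 4), so O_K = ℤ[(1+√-31)/2] and disc(K) = d = -31.
disc(K) = -31 = 31·(-1), so p = 31 is ramified.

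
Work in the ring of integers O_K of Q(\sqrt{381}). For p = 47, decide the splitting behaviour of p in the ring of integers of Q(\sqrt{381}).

381 mod 4 = 1, hence disc K = 381 and O_K = ℤ[(1+√381)/2].
47 ∤ 381, so 47 is unramified.
Euler's criterion: 381^23 mod 47 = 46. Thus (381|47) = -1.
Legendre symbol -1 ⇒ 47 is inert.

p is inert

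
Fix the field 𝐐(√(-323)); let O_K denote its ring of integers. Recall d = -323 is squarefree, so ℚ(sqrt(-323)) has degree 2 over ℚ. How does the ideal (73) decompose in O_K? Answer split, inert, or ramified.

p is inert

d = -323 ≡ 1 (mod 4), so O_K = ℤ[(1+√-323)/2] and disc(K) = d = -323.
73 ∤ -323, so 73 is unramified.
Legendre symbol by Euler's criterion: (-323/73) ≡ (-323)^36 ≡ 72 (mod 73), i.e. (-323/73) = -1.
d is a non-residue mod p, hence 73 remains inert in O_K.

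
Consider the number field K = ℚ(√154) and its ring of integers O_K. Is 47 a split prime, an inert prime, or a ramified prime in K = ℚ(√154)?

47 remains inert

Since 154 ≢ 1 mod 4, the ring of integers is ℤ[√154] with discriminant 4·154 = 616.
47 ∤ 616, so 47 is unramified.
Compute (154/47) via Euler: 13^((47-1)/2) mod 47 = 46, so (154/47) = -1.
Legendre symbol -1 ⇒ 47 is inert.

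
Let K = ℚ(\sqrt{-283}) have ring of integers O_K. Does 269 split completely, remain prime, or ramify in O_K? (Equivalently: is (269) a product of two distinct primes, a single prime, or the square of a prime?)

Since -283 ≡ 1 mod 4, the ring of integers is ℤ[(1+√-283)/2] with discriminant -283.
Since gcd(269, -283) = 1 the prime 269 does not ramify.
Euler's criterion: (-283)^134 mod 269 = 1. Thus (-283|269) = 1.
d is a quadratic residue mod p, hence 269 splits in O_K.

p splits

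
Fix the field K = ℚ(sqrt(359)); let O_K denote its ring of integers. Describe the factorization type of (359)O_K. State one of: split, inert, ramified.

359 mod 4 = 3, hence disc K = 4·359 = 1436 and O_K = ℤ[√359].
Ramification test: 359 | 1436. The prime 359 ramifies in K.

p ramifies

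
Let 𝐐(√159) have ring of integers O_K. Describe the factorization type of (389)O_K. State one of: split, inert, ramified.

split — (389) = 𝔭₁𝔭₂ with 𝔭₁ ≠ 𝔭₂

Since 159 ≢ 1 mod 4, the ring of integers is ℤ[√159] with discriminant 4·159 = 636.
Since gcd(389, 636) = 1 the prime 389 does not ramify.
Legendre symbol by Euler's criterion: (159/389) ≡ 159^194 ≡ 1 (mod 389), i.e. (159/389) = 1.
(159/389) = 1, so 389 splits.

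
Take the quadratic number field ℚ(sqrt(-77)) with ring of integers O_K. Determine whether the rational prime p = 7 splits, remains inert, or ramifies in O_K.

7 is ramified

d = -77 ≡ 3 (mod 4), so O_K = ℤ[√-77] and disc(K) = 4d = -308.
7 divides disc(K) = -308, so 7 ramifies.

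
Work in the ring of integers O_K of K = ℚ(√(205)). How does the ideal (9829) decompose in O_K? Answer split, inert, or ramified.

205 mod 4 = 1, hence disc K = 205 and O_K = ℤ[(1+√205)/2].
disc(K) = 205 is not divisible by 9829; 9829 is unramified.
Legendre symbol by Euler's criterion: (205/9829) ≡ 205^4914 ≡ 9828 (mod 9829), i.e. (205/9829) = -1.
d is a non-residue mod p, hence 9829 remains inert in O_K.

inert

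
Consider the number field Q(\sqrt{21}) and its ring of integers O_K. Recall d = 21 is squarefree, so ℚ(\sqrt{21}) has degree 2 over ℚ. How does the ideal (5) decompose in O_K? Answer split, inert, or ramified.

21 mod 4 = 1, hence disc K = 21 and O_K = ℤ[(1+√21)/2].
disc(K) = 21 is not divisible by 5; 5 is unramified.
Legendre symbol by Euler's criterion: (21/5) ≡ 21^2 ≡ 1 (mod 5), i.e. (21/5) = 1.
d is a quadratic residue mod p, hence 5 splits in O_K.

p splits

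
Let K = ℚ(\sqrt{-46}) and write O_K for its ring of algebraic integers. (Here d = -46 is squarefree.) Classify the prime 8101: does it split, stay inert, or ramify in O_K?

8101 splits in O_K

-46 mod 4 = 2, hence disc K = 4·(-46) = -184 and O_K = ℤ[√-46].
Since gcd(8101, -184) = 1 the prime 8101 does not ramify.
Legendre symbol by Euler's criterion: (-46/8101) ≡ (-46)^4050 ≡ 1 (mod 8101), i.e. (-46/8101) = 1.
d is a quadratic residue mod p, hence 8101 splits in O_K.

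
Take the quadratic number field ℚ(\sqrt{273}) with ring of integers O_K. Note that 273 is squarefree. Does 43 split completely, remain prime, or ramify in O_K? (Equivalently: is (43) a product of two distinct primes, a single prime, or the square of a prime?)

split — (43) = 𝔭₁𝔭₂ with 𝔭₁ ≠ 𝔭₂

273 mod 4 = 1, hence disc K = 273 and O_K = ℤ[(1+√273)/2].
43 ∤ 273, so 43 is unramified.
Euler's criterion: 273^21 mod 43 = 1. Thus (273|43) = 1.
d is a quadratic residue mod p, hence 43 splits in O_K.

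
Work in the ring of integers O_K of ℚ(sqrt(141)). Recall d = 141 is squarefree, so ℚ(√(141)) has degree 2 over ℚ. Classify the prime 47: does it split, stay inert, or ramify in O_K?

ramified

Since 141 ≡ 1 mod 4, the ring of integers is ℤ[(1+√141)/2] with discriminant 141.
Ramification test: 47 | 141. The prime 47 ramifies in K.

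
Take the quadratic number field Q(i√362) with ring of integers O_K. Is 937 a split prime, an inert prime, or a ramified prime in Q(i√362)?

d = -362 ≡ 2 (mod 4), so O_K = ℤ[√-362] and disc(K) = 4d = -1448.
937 ∤ -1448, so 937 is unramified.
Euler's criterion: (-362)^468 mod 937 = 936. Thus (-362|937) = -1.
(-362/937) = -1, so 937 is inert.

remains prime (inert)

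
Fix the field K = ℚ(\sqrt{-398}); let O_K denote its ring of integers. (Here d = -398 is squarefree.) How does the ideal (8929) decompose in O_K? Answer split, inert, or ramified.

8929 remains inert

d = -398 ≡ 2 (mod 4), so O_K = ℤ[√-398] and disc(K) = 4d = -1592.
8929 ∤ -1592, so 8929 is unramified.
Legendre symbol by Euler's criterion: (-398/8929) ≡ (-398)^4464 ≡ 8928 (mod 8929), i.e. (-398/8929) = -1.
(-398/8929) = -1, so 8929 is inert.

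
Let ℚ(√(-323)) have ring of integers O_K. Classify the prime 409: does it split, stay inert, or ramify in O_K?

409 remains inert

Since -323 ≡ 1 mod 4, the ring of integers is ℤ[(1+√-323)/2] with discriminant -323.
409 ∤ -323, so 409 is unramified.
Compute (-323/409) via Euler: 86^((409-1)/2) mod 409 = 408, so (-323/409) = -1.
d is a non-residue mod p, hence 409 remains inert in O_K.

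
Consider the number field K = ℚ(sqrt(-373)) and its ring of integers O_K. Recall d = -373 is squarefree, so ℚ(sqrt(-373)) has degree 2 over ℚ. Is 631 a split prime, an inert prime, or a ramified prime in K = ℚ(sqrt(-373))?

631 remains inert

d = -373 ≡ 3 (mod 4), so O_K = ℤ[√-373] and disc(K) = 4d = -1492.
631 ∤ -1492, so 631 is unramified.
(-373/631) = 258^315 mod 631 = 630, giving Legendre symbol -1.
(-373/631) = -1, so 631 is inert.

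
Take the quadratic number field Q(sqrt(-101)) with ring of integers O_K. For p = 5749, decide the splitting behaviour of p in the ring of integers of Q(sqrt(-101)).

Since -101 ≢ 1 mod 4, the ring of integers is ℤ[√-101] with discriminant 4·(-101) = -404.
Since gcd(5749, -404) = 1 the prime 5749 does not ramify.
(-101/5749) = 5648^2874 mod 5749 = 5748, giving Legendre symbol -1.
(-101/5749) = -1, so 5749 is inert.

inert — (5749) stays prime in O_K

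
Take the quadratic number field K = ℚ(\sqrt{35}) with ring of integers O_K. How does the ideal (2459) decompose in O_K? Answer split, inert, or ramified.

d = 35 ≡ 3 (mod 4), so O_K = ℤ[√35] and disc(K) = 4d = 140.
Since gcd(2459, 140) = 1 the prime 2459 does not ramify.
Legendre symbol by Euler's criterion: (35/2459) ≡ 35^1229 ≡ 2458 (mod 2459), i.e. (35/2459) = -1.
(35/2459) = -1, so 2459 is inert.

2459 remains inert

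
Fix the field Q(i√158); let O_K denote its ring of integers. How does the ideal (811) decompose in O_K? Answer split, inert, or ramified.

d = -158 ≡ 2 (mod 4), so O_K = ℤ[√-158] and disc(K) = 4d = -632.
Since gcd(811, -632) = 1 the prime 811 does not ramify.
Legendre symbol by Euler's criterion: (-158/811) ≡ (-158)^405 ≡ 810 (mod 811), i.e. (-158/811) = -1.
(-158/811) = -1, so 811 is inert.

p is inert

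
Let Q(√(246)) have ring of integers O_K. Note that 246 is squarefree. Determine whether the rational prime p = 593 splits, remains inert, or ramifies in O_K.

246 mod 4 = 2, hence disc K = 4·246 = 984 and O_K = ℤ[√246].
593 ∤ 984, so 593 is unramified.
Euler's criterion: 246^296 mod 593 = 1. Thus (246|593) = 1.
d is a quadratic residue mod p, hence 593 splits in O_K.

p splits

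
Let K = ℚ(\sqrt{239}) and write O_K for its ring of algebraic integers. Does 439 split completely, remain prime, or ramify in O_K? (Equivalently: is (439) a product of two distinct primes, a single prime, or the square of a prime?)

d = 239 ≡ 3 (mod 4), so O_K = ℤ[√239] and disc(K) = 4d = 956.
Since gcd(439, 956) = 1 the prime 439 does not ramify.
Euler's criterion: 239^219 mod 439 = 438. Thus (239|439) = -1.
d is a non-residue mod p, hence 439 remains inert in O_K.

inert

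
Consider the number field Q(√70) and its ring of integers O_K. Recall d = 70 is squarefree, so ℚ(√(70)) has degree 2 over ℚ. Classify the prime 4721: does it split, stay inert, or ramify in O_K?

4721 remains inert

d = 70 ≡ 2 (mod 4), so O_K = ℤ[√70] and disc(K) = 4d = 280.
Since gcd(4721, 280) = 1 the prime 4721 does not ramify.
Compute (70/4721) via Euler: 70^((4721-1)/2) mod 4721 = 4720, so (70/4721) = -1.
Legendre symbol -1 ⇒ 4721 is inert.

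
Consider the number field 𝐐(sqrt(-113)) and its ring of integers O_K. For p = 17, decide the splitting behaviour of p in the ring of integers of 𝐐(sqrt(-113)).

d = -113 ≡ 3 (mod 4), so O_K = ℤ[√-113] and disc(K) = 4d = -452.
disc(K) = -452 is not divisible by 17; 17 is unramified.
Euler's criterion: (-113)^8 mod 17 = 16. Thus (-113|17) = -1.
Legendre symbol -1 ⇒ 17 is inert.

inert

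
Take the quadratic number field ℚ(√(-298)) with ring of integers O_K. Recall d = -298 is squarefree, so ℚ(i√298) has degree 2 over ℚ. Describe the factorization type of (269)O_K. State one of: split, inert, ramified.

Since -298 ≢ 1 mod 4, the ring of integers is ℤ[√-298] with discriminant 4·(-298) = -1192.
disc(K) = -1192 is not divisible by 269; 269 is unramified.
Euler's criterion: (-298)^134 mod 269 = 268. Thus (-298|269) = -1.
d is a non-residue mod p, hence 269 remains inert in O_K.

p is inert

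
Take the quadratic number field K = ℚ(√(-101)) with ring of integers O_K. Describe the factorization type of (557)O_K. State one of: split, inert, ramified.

Since -101 ≢ 1 mod 4, the ring of integers is ℤ[√-101] with discriminant 4·(-101) = -404.
disc(K) = -404 is not divisible by 557; 557 is unramified.
Legendre symbol by Euler's criterion: (-101/557) ≡ (-101)^278 ≡ 1 (mod 557), i.e. (-101/557) = 1.
Legendre symbol 1 ⇒ 557 is split.

split — (557) = 𝔭₁𝔭₂ with 𝔭₁ ≠ 𝔭₂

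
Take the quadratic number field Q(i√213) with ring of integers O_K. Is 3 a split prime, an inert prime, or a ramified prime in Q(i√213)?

3 is ramified

Since -213 ≢ 1 mod 4, the ring of integers is ℤ[√-213] with discriminant 4·(-213) = -852.
3 divides disc(K) = -852, so 3 ramifies.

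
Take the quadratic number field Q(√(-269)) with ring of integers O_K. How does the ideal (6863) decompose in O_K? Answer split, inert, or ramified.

-269 mod 4 = 3, hence disc K = 4·(-269) = -1076 and O_K = ℤ[√-269].
6863 ∤ -1076, so 6863 is unramified.
Legendre symbol by Euler's criterion: (-269/6863) ≡ (-269)^3431 ≡ 6862 (mod 6863), i.e. (-269/6863) = -1.
(-269/6863) = -1, so 6863 is inert.

6863 remains inert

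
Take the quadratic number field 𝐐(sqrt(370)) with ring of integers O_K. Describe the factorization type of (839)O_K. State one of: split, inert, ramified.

370 mod 4 = 2, hence disc K = 4·370 = 1480 and O_K = ℤ[√370].
disc(K) = 1480 is not divisible by 839; 839 is unramified.
(370/839) = 370^419 mod 839 = 1, giving Legendre symbol 1.
Legendre symbol 1 ⇒ 839 is split.

split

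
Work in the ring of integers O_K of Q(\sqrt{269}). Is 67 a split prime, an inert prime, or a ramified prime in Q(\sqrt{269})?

splits completely

Since 269 ≡ 1 mod 4, the ring of integers is ℤ[(1+√269)/2] with discriminant 269.
disc(K) = 269 is not divisible by 67; 67 is unramified.
Legendre symbol by Euler's criterion: (269/67) ≡ 269^33 ≡ 1 (mod 67), i.e. (269/67) = 1.
(269/67) = 1, so 67 splits.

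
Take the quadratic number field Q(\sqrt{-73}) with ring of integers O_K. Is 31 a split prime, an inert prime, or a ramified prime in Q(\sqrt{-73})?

d = -73 ≡ 3 (mod 4), so O_K = ℤ[√-73] and disc(K) = 4d = -292.
Since gcd(31, -292) = 1 the prime 31 does not ramify.
Legendre symbol by Euler's criterion: (-73/31) ≡ (-73)^15 ≡ 1 (mod 31), i.e. (-73/31) = 1.
Legendre symbol 1 ⇒ 31 is split.

p splits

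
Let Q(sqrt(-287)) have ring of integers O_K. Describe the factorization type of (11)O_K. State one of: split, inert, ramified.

Since -287 ≡ 1 mod 4, the ring of integers is ℤ[(1+√-287)/2] with discriminant -287.
Since gcd(11, -287) = 1 the prime 11 does not ramify.
Compute (-287/11) via Euler: 10^((11-1)/2) mod 11 = 10, so (-287/11) = -1.
(-287/11) = -1, so 11 is inert.

inert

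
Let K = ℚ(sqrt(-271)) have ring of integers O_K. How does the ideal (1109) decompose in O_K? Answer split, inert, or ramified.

d = -271 ≡ 1 (mod 4), so O_K = ℤ[(1+√-271)/2] and disc(K) = d = -271.
disc(K) = -271 is not divisible by 1109; 1109 is unramified.
Compute (-271/1109) via Euler: 838^((1109-1)/2) mod 1109 = 1, so (-271/1109) = 1.
d is a quadratic residue mod p, hence 1109 splits in O_K.

p splits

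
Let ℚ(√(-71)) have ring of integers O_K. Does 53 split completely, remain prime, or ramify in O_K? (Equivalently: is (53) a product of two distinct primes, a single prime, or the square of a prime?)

p is inert

Since -71 ≡ 1 mod 4, the ring of integers is ℤ[(1+√-71)/2] with discriminant -71.
disc(K) = -71 is not divisible by 53; 53 is unramified.
(-71/53) = 35^26 mod 53 = 52, giving Legendre symbol -1.
(-71/53) = -1, so 53 is inert.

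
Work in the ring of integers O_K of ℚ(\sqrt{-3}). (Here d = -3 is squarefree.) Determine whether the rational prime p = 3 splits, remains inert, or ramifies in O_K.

-3 mod 4 = 1, hence disc K = -3 and O_K = ℤ[(1+√-3)/2].
disc(K) = -3 = 3·(-1), so p = 3 is ramified.

p ramifies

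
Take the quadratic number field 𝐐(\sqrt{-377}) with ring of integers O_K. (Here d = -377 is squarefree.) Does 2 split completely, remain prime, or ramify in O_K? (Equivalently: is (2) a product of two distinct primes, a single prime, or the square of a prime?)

p ramifies

Since -377 ≢ 1 mod 4, the ring of integers is ℤ[√-377] with discriminant 4·(-377) = -1508.
disc(K) = -1508 = 2·(-754), so p = 2 is ramified.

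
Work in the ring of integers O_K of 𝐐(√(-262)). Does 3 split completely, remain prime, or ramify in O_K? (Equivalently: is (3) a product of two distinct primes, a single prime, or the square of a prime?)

p is inert

-262 mod 4 = 2, hence disc K = 4·(-262) = -1048 and O_K = ℤ[√-262].
disc(K) = -1048 is not divisible by 3; 3 is unramified.
Compute (-262/3) via Euler: 2^((3-1)/2) mod 3 = 2, so (-262/3) = -1.
d is a non-residue mod p, hence 3 remains inert in O_K.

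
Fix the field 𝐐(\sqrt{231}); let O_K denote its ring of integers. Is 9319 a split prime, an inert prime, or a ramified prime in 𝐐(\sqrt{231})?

9319 splits in O_K

d = 231 ≡ 3 (mod 4), so O_K = ℤ[√231] and disc(K) = 4d = 924.
disc(K) = 924 is not divisible by 9319; 9319 is unramified.
Compute (231/9319) via Euler: 231^((9319-1)/2) mod 9319 = 1, so (231/9319) = 1.
Legendre symbol 1 ⇒ 9319 is split.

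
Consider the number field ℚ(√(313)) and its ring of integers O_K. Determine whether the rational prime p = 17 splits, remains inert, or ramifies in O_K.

remains prime (inert)

313 mod 4 = 1, hence disc K = 313 and O_K = ℤ[(1+√313)/2].
Since gcd(17, 313) = 1 the prime 17 does not ramify.
Compute (313/17) via Euler: 7^((17-1)/2) mod 17 = 16, so (313/17) = -1.
Legendre symbol -1 ⇒ 17 is inert.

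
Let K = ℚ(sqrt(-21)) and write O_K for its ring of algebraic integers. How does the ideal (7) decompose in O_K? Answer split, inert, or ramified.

-21 mod 4 = 3, hence disc K = 4·(-21) = -84 and O_K = ℤ[√-21].
Ramification test: 7 | -84. The prime 7 ramifies in K.

ramified — (7) = 𝔭²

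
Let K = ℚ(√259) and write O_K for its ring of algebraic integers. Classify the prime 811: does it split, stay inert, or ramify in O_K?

259 mod 4 = 3, hence disc K = 4·259 = 1036 and O_K = ℤ[√259].
disc(K) = 1036 is not divisible by 811; 811 is unramified.
(259/811) = 259^405 mod 811 = 1, giving Legendre symbol 1.
d is a quadratic residue mod p, hence 811 splits in O_K.

split — (811) = 𝔭₁𝔭₂ with 𝔭₁ ≠ 𝔭₂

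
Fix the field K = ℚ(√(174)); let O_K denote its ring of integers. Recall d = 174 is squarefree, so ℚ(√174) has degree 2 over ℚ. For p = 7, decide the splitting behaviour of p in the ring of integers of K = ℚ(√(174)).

Since 174 ≢ 1 mod 4, the ring of integers is ℤ[√174] with discriminant 4·174 = 696.
Since gcd(7, 696) = 1 the prime 7 does not ramify.
Compute (174/7) via Euler: 6^((7-1)/2) mod 7 = 6, so (174/7) = -1.
(174/7) = -1, so 7 is inert.

7 remains inert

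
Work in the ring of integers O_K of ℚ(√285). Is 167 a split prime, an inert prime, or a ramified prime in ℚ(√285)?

inert

285 mod 4 = 1, hence disc K = 285 and O_K = ℤ[(1+√285)/2].
167 ∤ 285, so 167 is unramified.
(285/167) = 118^83 mod 167 = 166, giving Legendre symbol -1.
(285/167) = -1, so 167 is inert.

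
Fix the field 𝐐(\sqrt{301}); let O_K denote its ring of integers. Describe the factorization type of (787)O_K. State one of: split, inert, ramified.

d = 301 ≡ 1 (mod 4), so O_K = ℤ[(1+√301)/2] and disc(K) = d = 301.
787 ∤ 301, so 787 is unramified.
Compute (301/787) via Euler: 301^((787-1)/2) mod 787 = 786, so (301/787) = -1.
(301/787) = -1, so 787 is inert.

inert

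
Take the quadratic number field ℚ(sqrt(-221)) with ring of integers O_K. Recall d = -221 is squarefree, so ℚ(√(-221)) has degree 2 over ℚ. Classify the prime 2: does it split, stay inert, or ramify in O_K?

p ramifies

d = -221 ≡ 3 (mod 4), so O_K = ℤ[√-221] and disc(K) = 4d = -884.
disc(K) = -884 = 2·(-442), so p = 2 is ramified.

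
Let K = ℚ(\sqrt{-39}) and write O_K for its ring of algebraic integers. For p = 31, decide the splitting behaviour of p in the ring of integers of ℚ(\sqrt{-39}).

p is inert

Since -39 ≡ 1 mod 4, the ring of integers is ℤ[(1+√-39)/2] with discriminant -39.
31 ∤ -39, so 31 is unramified.
(-39/31) = 23^15 mod 31 = 30, giving Legendre symbol -1.
(-39/31) = -1, so 31 is inert.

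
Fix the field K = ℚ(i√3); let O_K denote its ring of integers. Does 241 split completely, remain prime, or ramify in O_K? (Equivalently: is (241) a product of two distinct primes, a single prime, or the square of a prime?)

241 splits in O_K

d = -3 ≡ 1 (mod 4), so O_K = ℤ[(1+√-3)/2] and disc(K) = d = -3.
disc(K) = -3 is not divisible by 241; 241 is unramified.
Compute (-3/241) via Euler: 238^((241-1)/2) mod 241 = 1, so (-3/241) = 1.
(-3/241) = 1, so 241 splits.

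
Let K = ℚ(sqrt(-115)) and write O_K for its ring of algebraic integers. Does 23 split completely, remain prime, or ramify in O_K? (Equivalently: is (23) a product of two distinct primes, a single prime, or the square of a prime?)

ramified — (23) = 𝔭²

Since -115 ≡ 1 mod 4, the ring of integers is ℤ[(1+√-115)/2] with discriminant -115.
disc(K) = -115 = 23·(-5), so p = 23 is ramified.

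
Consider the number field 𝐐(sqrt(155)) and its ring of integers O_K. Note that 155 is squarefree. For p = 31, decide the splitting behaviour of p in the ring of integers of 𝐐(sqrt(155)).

Since 155 ≢ 1 mod 4, the ring of integers is ℤ[√155] with discriminant 4·155 = 620.
disc(K) = 620 = 31·20, so p = 31 is ramified.

31 is ramified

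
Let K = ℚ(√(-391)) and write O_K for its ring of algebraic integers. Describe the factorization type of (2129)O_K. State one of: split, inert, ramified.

Since -391 ≡ 1 mod 4, the ring of integers is ℤ[(1+√-391)/2] with discriminant -391.
2129 ∤ -391, so 2129 is unramified.
Compute (-391/2129) via Euler: 1738^((2129-1)/2) mod 2129 = 1, so (-391/2129) = 1.
Legendre symbol 1 ⇒ 2129 is split.

splits completely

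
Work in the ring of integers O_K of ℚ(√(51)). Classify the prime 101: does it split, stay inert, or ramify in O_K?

d = 51 ≡ 3 (mod 4), so O_K = ℤ[√51] and disc(K) = 4d = 204.
disc(K) = 204 is not divisible by 101; 101 is unramified.
Euler's criterion: 51^50 mod 101 = 100. Thus (51|101) = -1.
d is a non-residue mod p, hence 101 remains inert in O_K.

101 remains inert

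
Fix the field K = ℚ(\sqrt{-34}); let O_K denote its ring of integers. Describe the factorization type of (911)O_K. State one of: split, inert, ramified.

-34 mod 4 = 2, hence disc K = 4·(-34) = -136 and O_K = ℤ[√-34].
911 ∤ -136, so 911 is unramified.
(-34/911) = 877^455 mod 911 = 1, giving Legendre symbol 1.
Legendre symbol 1 ⇒ 911 is split.

p splits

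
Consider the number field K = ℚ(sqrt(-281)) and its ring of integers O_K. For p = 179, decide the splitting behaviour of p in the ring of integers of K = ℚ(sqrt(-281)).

split — (179) = 𝔭₁𝔭₂ with 𝔭₁ ≠ 𝔭₂

Since -281 ≢ 1 mod 4, the ring of integers is ℤ[√-281] with discriminant 4·(-281) = -1124.
179 ∤ -1124, so 179 is unramified.
(-281/179) = 77^89 mod 179 = 1, giving Legendre symbol 1.
(-281/179) = 1, so 179 splits.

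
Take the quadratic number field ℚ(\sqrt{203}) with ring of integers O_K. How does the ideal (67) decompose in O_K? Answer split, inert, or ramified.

67 remains inert

d = 203 ≡ 3 (mod 4), so O_K = ℤ[√203] and disc(K) = 4d = 812.
67 ∤ 812, so 67 is unramified.
(203/67) = 2^33 mod 67 = 66, giving Legendre symbol -1.
Legendre symbol -1 ⇒ 67 is inert.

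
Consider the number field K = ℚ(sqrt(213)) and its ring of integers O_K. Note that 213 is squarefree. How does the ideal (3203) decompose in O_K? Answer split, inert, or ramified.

remains prime (inert)

d = 213 ≡ 1 (mod 4), so O_K = ℤ[(1+√213)/2] and disc(K) = d = 213.
disc(K) = 213 is not divisible by 3203; 3203 is unramified.
(213/3203) = 213^1601 mod 3203 = 3202, giving Legendre symbol -1.
d is a non-residue mod p, hence 3203 remains inert in O_K.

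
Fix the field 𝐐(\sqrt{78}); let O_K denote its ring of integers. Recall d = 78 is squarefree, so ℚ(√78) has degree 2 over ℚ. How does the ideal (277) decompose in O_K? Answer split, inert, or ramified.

78 mod 4 = 2, hence disc K = 4·78 = 312 and O_K = ℤ[√78].
Since gcd(277, 312) = 1 the prime 277 does not ramify.
Euler's criterion: 78^138 mod 277 = 276. Thus (78|277) = -1.
d is a non-residue mod p, hence 277 remains inert in O_K.

remains prime (inert)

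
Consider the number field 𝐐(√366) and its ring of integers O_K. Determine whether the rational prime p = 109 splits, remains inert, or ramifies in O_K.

d = 366 ≡ 2 (mod 4), so O_K = ℤ[√366] and disc(K) = 4d = 1464.
109 ∤ 1464, so 109 is unramified.
(366/109) = 39^54 mod 109 = 108, giving Legendre symbol -1.
(366/109) = -1, so 109 is inert.

inert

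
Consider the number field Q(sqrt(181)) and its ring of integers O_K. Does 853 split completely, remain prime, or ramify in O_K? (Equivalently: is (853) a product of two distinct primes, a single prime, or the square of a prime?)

Since 181 ≡ 1 mod 4, the ring of integers is ℤ[(1+√181)/2] with discriminant 181.
853 ∤ 181, so 853 is unramified.
Legendre symbol by Euler's criterion: (181/853) ≡ 181^426 ≡ 1 (mod 853), i.e. (181/853) = 1.
Legendre symbol 1 ⇒ 853 is split.

p splits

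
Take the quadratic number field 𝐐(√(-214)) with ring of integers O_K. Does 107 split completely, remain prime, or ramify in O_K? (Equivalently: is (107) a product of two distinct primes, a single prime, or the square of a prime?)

ramified

d = -214 ≡ 2 (mod 4), so O_K = ℤ[√-214] and disc(K) = 4d = -856.
disc(K) = -856 = 107·(-8), so p = 107 is ramified.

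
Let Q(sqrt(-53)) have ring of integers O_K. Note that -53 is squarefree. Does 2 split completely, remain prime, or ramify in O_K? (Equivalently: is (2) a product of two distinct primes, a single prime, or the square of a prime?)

-53 mod 4 = 3, hence disc K = 4·(-53) = -212 and O_K = ℤ[√-53].
disc(K) = -212 = 2·(-106), so p = 2 is ramified.

ramified — (2) = 𝔭²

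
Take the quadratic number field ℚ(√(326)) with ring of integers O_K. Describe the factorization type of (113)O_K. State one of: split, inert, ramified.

d = 326 ≡ 2 (mod 4), so O_K = ℤ[√326] and disc(K) = 4d = 1304.
disc(K) = 1304 is not divisible by 113; 113 is unramified.
Compute (326/113) via Euler: 100^((113-1)/2) mod 113 = 1, so (326/113) = 1.
Legendre symbol 1 ⇒ 113 is split.

split — (113) = 𝔭₁𝔭₂ with 𝔭₁ ≠ 𝔭₂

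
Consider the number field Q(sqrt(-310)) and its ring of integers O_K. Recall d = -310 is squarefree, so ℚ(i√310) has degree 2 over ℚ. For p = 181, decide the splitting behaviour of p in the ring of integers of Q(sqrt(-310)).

p splits

Since -310 ≢ 1 mod 4, the ring of integers is ℤ[√-310] with discriminant 4·(-310) = -1240.
Since gcd(181, -1240) = 1 the prime 181 does not ramify.
Euler's criterion: (-310)^90 mod 181 = 1. Thus (-310|181) = 1.
(-310/181) = 1, so 181 splits.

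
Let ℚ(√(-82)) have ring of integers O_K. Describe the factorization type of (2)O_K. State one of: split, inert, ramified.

Since -82 ≢ 1 mod 4, the ring of integers is ℤ[√-82] with discriminant 4·(-82) = -328.
Ramification test: 2 | -328. The prime 2 ramifies in K.

ramifies in O_K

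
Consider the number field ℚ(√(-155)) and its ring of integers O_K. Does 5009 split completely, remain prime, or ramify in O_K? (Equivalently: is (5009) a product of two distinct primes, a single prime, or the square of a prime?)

5009 splits in O_K

Since -155 ≡ 1 mod 4, the ring of integers is ℤ[(1+√-155)/2] with discriminant -155.
disc(K) = -155 is not divisible by 5009; 5009 is unramified.
Legendre symbol by Euler's criterion: (-155/5009) ≡ (-155)^2504 ≡ 1 (mod 5009), i.e. (-155/5009) = 1.
(-155/5009) = 1, so 5009 splits.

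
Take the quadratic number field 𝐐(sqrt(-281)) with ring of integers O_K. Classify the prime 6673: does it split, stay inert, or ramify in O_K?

Since -281 ≢ 1 mod 4, the ring of integers is ℤ[√-281] with discriminant 4·(-281) = -1124.
6673 ∤ -1124, so 6673 is unramified.
Compute (-281/6673) via Euler: 6392^((6673-1)/2) mod 6673 = 6672, so (-281/6673) = -1.
d is a non-residue mod p, hence 6673 remains inert in O_K.

6673 remains inert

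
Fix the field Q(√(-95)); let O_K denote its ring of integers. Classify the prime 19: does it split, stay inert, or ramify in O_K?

19 is ramified

d = -95 ≡ 1 (mod 4), so O_K = ℤ[(1+√-95)/2] and disc(K) = d = -95.
disc(K) = -95 = 19·(-5), so p = 19 is ramified.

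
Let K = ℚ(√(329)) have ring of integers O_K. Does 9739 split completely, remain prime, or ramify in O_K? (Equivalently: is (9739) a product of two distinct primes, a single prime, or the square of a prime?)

Since 329 ≡ 1 mod 4, the ring of integers is ℤ[(1+√329)/2] with discriminant 329.
9739 ∤ 329, so 9739 is unramified.
Compute (329/9739) via Euler: 329^((9739-1)/2) mod 9739 = 9738, so (329/9739) = -1.
Legendre symbol -1 ⇒ 9739 is inert.

p is inert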